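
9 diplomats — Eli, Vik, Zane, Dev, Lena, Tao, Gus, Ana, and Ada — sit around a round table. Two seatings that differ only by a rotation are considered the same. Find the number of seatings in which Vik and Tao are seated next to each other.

Treat {Vik, Tao} as one unit (2 internal orders) and seat the resulting 8 units around the table: (7)! circular arrangements.
So 2 × (7)! = 2 × 5040 = 10080.

10080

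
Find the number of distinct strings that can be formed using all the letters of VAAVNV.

VAAVNV has 6 letters with A appearing twice and V appearing 3 times.
Dividing 6! = 720 by 3!·2! = 12 for the repeated letters gives 60.

60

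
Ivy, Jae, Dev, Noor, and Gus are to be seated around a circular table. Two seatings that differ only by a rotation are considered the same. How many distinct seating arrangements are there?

24

Seat Ivy anywhere (absorbing the rotational symmetry), then permute the other 4: (4)! = 24.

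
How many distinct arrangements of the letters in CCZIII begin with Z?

10

With the first slot taken by Z, it remains to arrange the other 5 letters (CCIII).
Those 5 letters have C appearing twice and I appearing 3 times, giving (5)!/(3!·2!) = 10.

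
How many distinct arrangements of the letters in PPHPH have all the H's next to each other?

Treat the 2 copies of H as a single block. The multiset to arrange is then {HH, P, P, P}, 4 items in all.
That gives (4)!/(3!) = 4 arrangements.

4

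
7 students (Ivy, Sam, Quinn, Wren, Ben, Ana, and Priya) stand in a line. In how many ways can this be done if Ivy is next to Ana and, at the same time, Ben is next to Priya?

480

Treat {Ivy,Ana} as one block (2 orders) and {Ben,Priya} as another (2 orders).
That leaves 5 units to arrange: 2 × 2 × 5! = 4 × 120 = 480.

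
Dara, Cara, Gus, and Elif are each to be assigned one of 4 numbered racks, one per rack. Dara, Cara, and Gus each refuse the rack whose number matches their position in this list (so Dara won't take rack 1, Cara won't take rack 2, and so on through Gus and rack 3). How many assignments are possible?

Let Aᵢ (for i ∈ {1, 2, 3}) be the placements that put person i in their forbidden rack. Any j of these fix j positions, leaving (4−j)! ways to fill the rest, and there are C(3,j) ways to pick which j.
By inclusion–exclusion, the number of valid placements is Σ_{j=0}^{3} (−1)^j C(3,j)·(4−j)!.
Computing: 24 − 18 + 6 − 1 = 11.

11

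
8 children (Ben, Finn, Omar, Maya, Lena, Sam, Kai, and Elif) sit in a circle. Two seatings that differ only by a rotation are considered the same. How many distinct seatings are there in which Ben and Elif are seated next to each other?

Treat {Ben, Elif} as one unit (2 internal orders) and seat the resulting 7 units around the table: (6)! circular arrangements.
So 2 × (6)! = 2 × 720 = 1440.

1440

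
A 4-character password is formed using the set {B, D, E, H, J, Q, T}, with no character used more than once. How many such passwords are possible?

840

This is a permutation of 4 out of 7: P(7,4) = 7!/3!.
7 × 6 × 5 × 4 = 840.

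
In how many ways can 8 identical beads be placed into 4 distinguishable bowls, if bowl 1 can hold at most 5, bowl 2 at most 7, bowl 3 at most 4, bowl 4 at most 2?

79

Without the upper bounds there are C(11,3) = 165 ways to split 8 among 4 bowls.
Subtract solutions that violate a single cap (substitute x_i' = x_i − (cap_i+1)): x_1 ≥ 6 gives C(5,3) = 10; x_2 ≥ 8 gives C(3,3) = 1; x_3 ≥ 5 gives C(6,3) = 20; x_4 ≥ 3 gives C(8,3) = 56. Together 87.
Add back pairs where two caps are both exceeded: 0 + 0 + 0 + 0 + 0 + 1 = 1.
By inclusion–exclusion the count is 165 − 87 + 1 = 79.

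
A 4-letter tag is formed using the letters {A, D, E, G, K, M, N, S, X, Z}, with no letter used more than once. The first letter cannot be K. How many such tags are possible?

4536

The first letter has 10−1 = 9 choices (anything except K).
The remaining 3 letters are filled from the other 9 symbols without repetition: 9 × 8 × 7 = 504.
Total: 9 × 504 = 4536.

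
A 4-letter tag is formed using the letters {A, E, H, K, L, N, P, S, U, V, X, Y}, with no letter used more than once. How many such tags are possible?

Choose and order 4 of the 12 symbols: the first letter has 12 options, the next 11, then 10, 9.
12 × 11 × 10 × 9 = 11880.

11880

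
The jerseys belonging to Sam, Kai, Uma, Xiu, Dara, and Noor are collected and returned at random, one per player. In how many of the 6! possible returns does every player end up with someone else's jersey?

265

Let Aᵢ be the assignments in which player i gets their old jersey. We want the size of the complement of A₁∪…∪A_6.
By inclusion–exclusion this is Σ_{j=0}^{6} (−1)^j C(6,j)·(6−j)!.
Computing: 720 − 720 + 360 − 120 + 30 − 6 + 1 = 265.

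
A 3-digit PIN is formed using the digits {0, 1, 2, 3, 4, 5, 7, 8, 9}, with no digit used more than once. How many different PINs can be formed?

With no repetition, fill the 3 digits in order: 9 choices, then 8, down to 7.
That product is 9 × 8 × 7 = 504.

504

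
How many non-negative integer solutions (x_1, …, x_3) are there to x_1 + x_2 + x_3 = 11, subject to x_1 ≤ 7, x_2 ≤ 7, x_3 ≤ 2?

Ignoring the caps, the number of non-negative solutions to x_1+…+x_3 = 11 is C(13,2) = 78.
Subtract solutions that violate a single cap (substitute x_i' = x_i − (cap_i+1)): x_1 ≥ 8 gives C(5,2) = 10; x_2 ≥ 8 gives C(5,2) = 10; x_3 ≥ 3 gives C(10,2) = 45. Together 65.
Add back pairs where two caps are both exceeded: 0 + 1 + 1 = 2.
By inclusion–exclusion the count is 78 − 65 + 2 = 15.

15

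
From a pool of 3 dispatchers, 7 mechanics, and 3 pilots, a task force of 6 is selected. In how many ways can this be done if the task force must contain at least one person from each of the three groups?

1302

Unrestricted: C(13,6) = 1716 ways to pick any 6 of the 13.
Selections missing a whole group: no dispatchers → C(10,6) = 210; no mechanics → C(6,6) = 1; no pilots → C(10,6) = 210.
Add back selections omitting two groups (i.e. drawn from a single group): C(3,6) + C(7,6) + C(3,6) = 7.
By inclusion–exclusion: 1716 − 421 + 7 = 1302.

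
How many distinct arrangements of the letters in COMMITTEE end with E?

With the last slot taken by E, it remains to arrange the other 8 letters (COMMITTE).
Those 8 letters have M appearing twice and T appearing twice, giving (8)!/(2!·2!) = 10080.

10080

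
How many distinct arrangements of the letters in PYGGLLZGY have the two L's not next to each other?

11760

Total arrangements of PYGGLLZGY: 9!/(3!·2!·2!) = 15120.
Arrangements with the L's together: treat LL as one letter, giving (8)!/(3!·2!) = 3360.
Hence 15120 − 3360 = 11760.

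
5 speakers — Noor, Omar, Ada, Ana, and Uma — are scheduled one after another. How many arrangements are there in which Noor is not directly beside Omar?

72

Of the 5! = 120 arrangements, those with Noor and Omar adjacent number 2 × 4! = 48 (treat the pair as a block with 2 internal orders).
So 120 − 48 = 72 arrangements keep them apart.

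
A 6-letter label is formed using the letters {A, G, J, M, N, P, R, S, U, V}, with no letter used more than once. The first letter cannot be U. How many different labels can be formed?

The first letter has 10−1 = 9 choices (anything except U).
The remaining 5 letters are filled from the other 9 symbols without repetition: 9 × 8 × 7 × 6 × 5 = 15120.
Total: 9 × 15120 = 136080.

136080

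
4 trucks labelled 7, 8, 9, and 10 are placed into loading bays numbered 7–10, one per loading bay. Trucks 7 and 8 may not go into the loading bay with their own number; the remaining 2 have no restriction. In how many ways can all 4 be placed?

14

Let Aᵢ (for i ∈ {7, 8}) be the placements that put truck i in its forbidden loading bay. Any j of these fix j positions, leaving (4−j)! ways to fill the rest, and there are C(2,j) ways to pick which j.
By inclusion–exclusion, the number of valid placements is Σ_{j=0}^{2} (−1)^j C(2,j)·(4−j)!.
Computing: 24 − 12 + 2 = 14.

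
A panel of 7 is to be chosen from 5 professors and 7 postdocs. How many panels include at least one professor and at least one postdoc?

791

Unrestricted: C(12,7) = 792 ways to pick any 7 of the 12.
Subtract selections that omit an entire group: no professors → C(7,7) = 1; no postdocs → C(5,7) = 0.
Both groups omitted at once is impossible, so 792 − 1 = 791.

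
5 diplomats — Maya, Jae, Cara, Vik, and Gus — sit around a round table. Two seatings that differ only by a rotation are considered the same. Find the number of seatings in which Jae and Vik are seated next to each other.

12

Treat {Jae, Vik} as one unit (2 internal orders) and seat the resulting 4 units around the table: (3)! circular arrangements.
So 2 × (3)! = 2 × 6 = 12.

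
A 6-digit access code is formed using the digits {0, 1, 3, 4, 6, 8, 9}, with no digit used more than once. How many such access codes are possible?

This is a permutation of 6 out of 7: P(7,6) = 7!/1!.
That product is 7 × 6 × 5 × 4 × 3 × 2 = 5040.

5040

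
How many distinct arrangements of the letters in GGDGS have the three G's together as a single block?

6

Treat the 3 copies of G as a single block. The multiset to arrange is then {GGG, D, S}, 3 items in all.
All 3 items are distinct, so there are (3)! = 6 arrangements.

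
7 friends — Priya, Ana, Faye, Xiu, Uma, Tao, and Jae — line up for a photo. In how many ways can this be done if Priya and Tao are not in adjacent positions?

3600

Of the 7! = 5040 arrangements, those with Priya and Tao adjacent number 2 × 6! = 1440 (treat the pair as a block with 2 internal orders).
Complementary counting: 5040 − 1440 = 3600.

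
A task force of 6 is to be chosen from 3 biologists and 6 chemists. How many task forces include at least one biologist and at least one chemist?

83

Unrestricted: C(9,6) = 84 ways to pick any 6 of the 9.
Subtract selections that omit an entire group: no biologists → C(6,6) = 1; no chemists → C(3,6) = 0.
Both groups omitted at once is impossible, so 84 − 1 = 83.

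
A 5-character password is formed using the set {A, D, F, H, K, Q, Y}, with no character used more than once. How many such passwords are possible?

2520

Choose and order 5 of the 7 symbols: the first character has 7 options, the next 6, and so on down to 3.
That product is 7 × 6 × 5 × 4 × 3 = 2520.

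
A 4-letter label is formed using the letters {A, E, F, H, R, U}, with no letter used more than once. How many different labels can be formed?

With no repetition, fill the 4 letters in order: 6 choices, then 5, down to 3.
That product is 6 × 5 × 4 × 3 = 360.

360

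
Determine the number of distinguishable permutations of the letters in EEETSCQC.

EEETSCQC has 8 letters with C appearing twice and E appearing 3 times.
The number of distinct arrangements is 8!/(3!·2!) = 40320/12 = 3360.

3360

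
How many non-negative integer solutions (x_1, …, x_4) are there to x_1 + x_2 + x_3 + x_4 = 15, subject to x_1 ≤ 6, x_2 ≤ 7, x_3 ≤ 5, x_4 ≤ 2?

46

By stars and bars, unrestricted non-negative solutions to x_1+…+x_4 = 15 number C(15+3,3) = 816.
Subtract solutions that violate a single cap (substitute x_i' = x_i − (cap_i+1)): x_1 ≥ 7 gives C(11,3) = 165; x_2 ≥ 8 gives C(10,3) = 120; x_3 ≥ 6 gives C(12,3) = 220; x_4 ≥ 3 gives C(15,3) = 455. Together 960.
Add back pairs where two caps are both exceeded: 1 + 10 + 56 + 4 + 35 + 84 = 190.
By inclusion–exclusion the count is 816 − 960 + 190 = 46.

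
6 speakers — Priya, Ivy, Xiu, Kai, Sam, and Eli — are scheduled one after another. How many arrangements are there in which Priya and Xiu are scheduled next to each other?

240

Place the 4 others and the Priya-Xiu pair as 5 objects in a line; the pair has 2 internal arrangements.
That gives 2 × 5! = 2 × 120 = 240.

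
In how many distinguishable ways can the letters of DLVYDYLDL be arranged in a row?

DLVYDYLDL has 9 letters with D appearing 3 times, L appearing 3 times, and Y appearing twice.
The number of distinct arrangements is 9!/(3!·3!·2!) = 362880/72 = 5040.

5040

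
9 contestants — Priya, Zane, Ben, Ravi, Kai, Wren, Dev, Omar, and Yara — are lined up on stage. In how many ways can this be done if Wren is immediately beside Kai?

Glue Wren and Kai into one block (2 internal orders), leaving 8 units to arrange in a row.
That gives 2 × 8! = 2 × 40320 = 80640.

80640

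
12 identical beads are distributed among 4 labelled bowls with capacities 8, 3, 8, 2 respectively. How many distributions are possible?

88

Ignoring the caps, the number of non-negative solutions to x_1+…+x_4 = 12 is C(15,3) = 455.
Subtract solutions that violate a single cap (substitute x_i' = x_i − (cap_i+1)): x_1 ≥ 9 gives C(6,3) = 20; x_2 ≥ 4 gives C(11,3) = 165; x_3 ≥ 9 gives C(6,3) = 20; x_4 ≥ 3 gives C(12,3) = 220. Together 425.
Add back pairs where two caps are both exceeded: 0 + 0 + 1 + 0 + 56 + 1 = 58.
By inclusion–exclusion the count is 455 − 425 + 58 = 88.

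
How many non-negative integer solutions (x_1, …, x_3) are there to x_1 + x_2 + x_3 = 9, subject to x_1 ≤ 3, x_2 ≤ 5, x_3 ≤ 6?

18

Without the upper bounds there are C(11,2) = 55 ways to split 9 among 3 variables.
Subtract solutions that violate a single cap (substitute x_i' = x_i − (cap_i+1)): x_1 ≥ 4 gives C(7,2) = 21; x_2 ≥ 6 gives C(5,2) = 10; x_3 ≥ 7 gives C(4,2) = 6. Together 37.
No two caps can be exceeded simultaneously, so the pair terms are all 0.
By inclusion–exclusion the count is 55 − 37 + 0 = 18.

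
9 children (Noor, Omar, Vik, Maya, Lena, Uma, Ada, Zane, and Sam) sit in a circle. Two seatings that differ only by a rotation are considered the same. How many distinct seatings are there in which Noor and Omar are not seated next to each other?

30240

Without the restriction there are (8)! = 40320 seatings.
Those with Noor next to Omar: fuse the pair into one unit and seat 8 units around a circle — 2·(7)! = 10080.
Subtracting, 40320 − 10080 = 30240.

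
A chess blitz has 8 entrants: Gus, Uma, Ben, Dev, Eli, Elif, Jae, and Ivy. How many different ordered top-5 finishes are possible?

6720

There are 8 choices for 1st place, 7 for 2nd, and so on down to 4 for position 5.
That gives 8 × 7 × 6 × 5 × 4 = 6720.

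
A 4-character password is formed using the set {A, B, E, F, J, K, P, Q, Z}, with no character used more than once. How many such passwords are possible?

With no repetition, fill the 4 characters in order: 9 choices, then 8, down to 6.
That product is 9 × 8 × 7 × 6 = 3024.

3024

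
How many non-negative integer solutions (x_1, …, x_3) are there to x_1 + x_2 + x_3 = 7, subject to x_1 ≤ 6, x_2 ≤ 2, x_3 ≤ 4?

Without the upper bounds there are C(9,2) = 36 ways to split 7 among 3 variables.
Subtract solutions that violate a single cap (substitute x_i' = x_i − (cap_i+1)): x_1 ≥ 7 gives C(2,2) = 1; x_2 ≥ 3 gives C(6,2) = 15; x_3 ≥ 5 gives C(4,2) = 6. Together 22.
No two caps can be exceeded simultaneously, so the pair terms are all 0.
By inclusion–exclusion the count is 36 − 22 + 0 = 14.

14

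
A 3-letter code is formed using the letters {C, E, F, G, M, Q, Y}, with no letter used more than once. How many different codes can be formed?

210

This is a permutation of 3 out of 7: P(7,3) = 7!/4!.
That product is 7 × 6 × 5 = 210.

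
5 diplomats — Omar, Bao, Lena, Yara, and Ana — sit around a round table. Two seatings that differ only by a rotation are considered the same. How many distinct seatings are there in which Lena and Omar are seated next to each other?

12

Glue Lena and Omar into a block (2 internal orders). Seating 4 units around a circle gives (3)! arrangements.
So 2 × (3)! = 2 × 6 = 12.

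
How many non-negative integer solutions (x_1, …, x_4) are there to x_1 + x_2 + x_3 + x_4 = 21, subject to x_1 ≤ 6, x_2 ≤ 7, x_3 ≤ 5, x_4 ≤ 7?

35

Ignoring the caps, the number of non-negative solutions to x_1+…+x_4 = 21 is C(24,3) = 2024.
Subtract solutions that violate a single cap (substitute x_i' = x_i − (cap_i+1)): x_1 ≥ 7 gives C(17,3) = 680; x_2 ≥ 8 gives C(16,3) = 560; x_3 ≥ 6 gives C(18,3) = 816; x_4 ≥ 8 gives C(16,3) = 560. Together 2616.
Add back pairs where two caps are both exceeded: 84 + 165 + 84 + 120 + 56 + 120 = 629.
Subtract triples: 1 + 0 + 1 + 0 = 2.
By inclusion–exclusion the count is 2024 − 2616 + 629 − 2 = 35.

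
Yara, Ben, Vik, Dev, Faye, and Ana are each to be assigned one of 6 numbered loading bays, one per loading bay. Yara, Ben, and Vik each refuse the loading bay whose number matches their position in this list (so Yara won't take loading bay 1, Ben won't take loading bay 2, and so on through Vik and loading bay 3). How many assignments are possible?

Let Aᵢ (for i ∈ {1, 2, 3}) be the placements that put person i in their forbidden loading bay. Any j of these fix j positions, leaving (6−j)! ways to fill the rest, and there are C(3,j) ways to pick which j.
By inclusion–exclusion, the number of valid placements is Σ_{j=0}^{3} (−1)^j C(3,j)·(6−j)!.
Computing: 720 − 360 + 72 − 6 = 426.

426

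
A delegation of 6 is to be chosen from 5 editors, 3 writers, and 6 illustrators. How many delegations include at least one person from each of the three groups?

With no constraint there are C(14,6) = 3003 possible selections.
Subtract selections that omit an entire group: no editors → C(9,6) = 84; no writers → C(11,6) = 462; no illustrators → C(8,6) = 28.
Add back selections omitting two groups (i.e. drawn from a single group): C(5,6) + C(3,6) + C(6,6) = 1.
By inclusion–exclusion: 3003 − 574 + 1 = 2430.

2430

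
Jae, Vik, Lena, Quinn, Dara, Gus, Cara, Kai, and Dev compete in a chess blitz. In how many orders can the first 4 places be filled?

This is an ordered selection of 4 from 9: P(9,4).
That gives 9 × 8 × 7 × 6 = 3024.

3024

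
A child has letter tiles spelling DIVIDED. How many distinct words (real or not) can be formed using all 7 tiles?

DIVIDED has 7 letters with D appearing 3 times and I appearing twice.
The number of distinct arrangements is 7!/(3!·2!) = 5040/12 = 420.

420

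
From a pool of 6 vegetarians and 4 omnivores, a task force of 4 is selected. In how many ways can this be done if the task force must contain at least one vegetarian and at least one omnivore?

With no constraint there are C(10,4) = 210 possible selections.
Subtract selections that omit an entire group: no vegetarians → C(4,4) = 1; no omnivores → C(6,4) = 15.
Both groups omitted at once is impossible, so 210 − 16 = 194.

194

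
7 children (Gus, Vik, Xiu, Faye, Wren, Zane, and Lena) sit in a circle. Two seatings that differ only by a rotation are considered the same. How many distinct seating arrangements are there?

Fix one person's seat to break rotational symmetry; the remaining 6 people can be arranged in (6)! = 720 ways.

720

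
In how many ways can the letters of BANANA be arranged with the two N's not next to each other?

There are 6!/(3!·2!) = 60 arrangements of BANANA in total.
If the two N's are adjacent, glue them into one block, leaving 5 items to arrange: (5)!/(3!) = 20 ways.
Subtracting, 60 − 20 = 40 arrangements keep the N's apart.

40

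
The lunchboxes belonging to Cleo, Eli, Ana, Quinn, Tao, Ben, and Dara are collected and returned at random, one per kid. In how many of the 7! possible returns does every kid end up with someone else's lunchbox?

Count assignments avoiding every fixed point. For any j of the 7 kids fixed to their own lunchbox, the other 7−j can be arranged in (7−j)! ways.
By inclusion–exclusion this is Σ_{j=0}^{7} (−1)^j C(7,j)·(7−j)!.
Computing: 5040 − 5040 + 2520 − 840 + 210 − 42 + 7 − 1 = 1854.

1854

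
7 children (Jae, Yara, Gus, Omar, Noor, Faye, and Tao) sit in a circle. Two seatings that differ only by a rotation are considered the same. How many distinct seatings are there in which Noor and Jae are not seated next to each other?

All circular seatings of 7 people number (6)! = 720.
Those with Noor next to Jae: fuse the pair into one unit and seat 6 units around a circle — 2·(5)! = 240.
Subtracting, 720 − 240 = 480.

480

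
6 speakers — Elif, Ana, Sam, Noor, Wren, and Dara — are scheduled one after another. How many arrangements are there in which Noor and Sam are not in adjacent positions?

480

Of the 6! = 720 arrangements, those with Noor and Sam adjacent number 2 × 5! = 240 (treat the pair as a block with 2 internal orders).
Complementary counting: 720 − 240 = 480.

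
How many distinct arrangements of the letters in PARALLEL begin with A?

840

Fix A in the first position and arrange the remaining 7 letters.
Those 7 letters have L appearing 3 times, giving (7)!/(3!) = 840.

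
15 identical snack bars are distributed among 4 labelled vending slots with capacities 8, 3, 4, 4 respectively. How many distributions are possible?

34

By stars and bars, unrestricted non-negative solutions to x_1+…+x_4 = 15 number C(15+3,3) = 816.
Subtract solutions that violate a single cap (substitute x_i' = x_i − (cap_i+1)): x_1 ≥ 9 gives C(9,3) = 84; x_2 ≥ 4 gives C(14,3) = 364; x_3 ≥ 5 gives C(13,3) = 286; x_4 ≥ 5 gives C(13,3) = 286. Together 1020.
Add back pairs where two caps are both exceeded: 10 + 4 + 4 + 84 + 84 + 56 = 242.
Subtract triples: 0 + 0 + 0 + 4 = 4.
By inclusion–exclusion the count is 816 − 1020 + 242 − 4 = 34.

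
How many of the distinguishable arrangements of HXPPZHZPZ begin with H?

1120

Fix H in the first position and arrange the remaining 8 letters.
Those 8 letters have P appearing 3 times and Z appearing 3 times, giving (8)!/(3!·3!) = 1120.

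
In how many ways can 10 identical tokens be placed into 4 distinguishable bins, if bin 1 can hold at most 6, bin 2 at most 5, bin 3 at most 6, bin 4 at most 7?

Ignoring the caps, the number of non-negative solutions to x_1+…+x_4 = 10 is C(13,3) = 286.
Subtract solutions that violate a single cap (substitute x_i' = x_i − (cap_i+1)): x_1 ≥ 7 gives C(6,3) = 20; x_2 ≥ 6 gives C(7,3) = 35; x_3 ≥ 7 gives C(6,3) = 20; x_4 ≥ 8 gives C(5,3) = 10. Together 85.
No two caps can be exceeded simultaneously, so the pair terms are all 0.
By inclusion–exclusion the count is 286 − 85 + 0 = 201.

201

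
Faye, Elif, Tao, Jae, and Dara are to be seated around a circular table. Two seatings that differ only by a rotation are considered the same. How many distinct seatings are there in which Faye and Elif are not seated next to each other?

Without the restriction there are (4)! = 24 seatings.
Those with Faye next to Elif: fuse the pair into one unit and seat 4 units around a circle — 2·(3)! = 12.
Subtracting, 24 − 12 = 12.

12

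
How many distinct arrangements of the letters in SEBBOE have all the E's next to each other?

60

Treat the 2 copies of E as a single block. The multiset to arrange is then {EE, B, B, O, S}, 5 items in all.
That gives (5)!/(2!) = 60 arrangements.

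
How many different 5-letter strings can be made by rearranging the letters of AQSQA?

30

Letter multiplicities in AQSQA: A×2, Q×2, S×1.
Dividing 5! = 120 by 2!·2! = 4 for the repeated letters gives 30.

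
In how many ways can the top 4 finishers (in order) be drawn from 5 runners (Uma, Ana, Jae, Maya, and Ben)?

120

There are 5 choices for 1st place, 4 for 2nd, and so on down to 2 for position 4.
That gives 5 × 4 × 3 × 2 = 120.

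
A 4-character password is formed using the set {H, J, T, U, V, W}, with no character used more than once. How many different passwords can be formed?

With no repetition, fill the 4 characters in order: 6 choices, then 5, down to 3.
That product is 6 × 5 × 4 × 3 = 360.

360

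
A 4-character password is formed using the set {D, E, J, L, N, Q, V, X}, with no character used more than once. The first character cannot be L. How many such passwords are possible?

1470

The first character has 8−1 = 7 choices (anything except L).
The remaining 3 characters are filled from the other 7 symbols without repetition: 7 × 6 × 5 = 210.
Total: 7 × 210 = 1470.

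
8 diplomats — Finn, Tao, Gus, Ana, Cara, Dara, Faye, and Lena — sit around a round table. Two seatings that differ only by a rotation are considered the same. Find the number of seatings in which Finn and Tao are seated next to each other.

1440

Treat {Finn, Tao} as one unit (2 internal orders) and seat the resulting 7 units around the table: (6)! circular arrangements.
So 2 × (6)! = 2 × 720 = 1440.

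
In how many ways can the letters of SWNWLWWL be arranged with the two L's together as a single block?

210

Treat the 2 copies of L as a single block. The multiset to arrange is then {LL, N, S, W, W, W, W}, 7 items in all.
That gives (7)!/(4!) = 210 arrangements.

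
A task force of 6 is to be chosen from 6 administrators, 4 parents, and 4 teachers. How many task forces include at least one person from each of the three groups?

2556

Unrestricted: C(14,6) = 3003 ways to pick any 6 of the 14.
Selections missing a whole group: no administrators → C(8,6) = 28; no parents → C(10,6) = 210; no teachers → C(10,6) = 210.
Add back selections omitting two groups (i.e. drawn from a single group): C(6,6) + C(4,6) + C(4,6) = 1.
By inclusion–exclusion: 3003 − 448 + 1 = 2556.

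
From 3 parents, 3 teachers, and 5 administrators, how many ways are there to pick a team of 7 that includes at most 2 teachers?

Split by how many teachers are chosen (0 through 2).
Sum: C(3,0)·C(8,7) + C(3,1)·C(8,6) + C(3,2)·C(8,5) = 8 + 84 + 168 = 260.

260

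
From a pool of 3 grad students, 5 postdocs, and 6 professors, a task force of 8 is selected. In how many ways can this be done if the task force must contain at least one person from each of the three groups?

Unrestricted: C(14,8) = 3003 ways to pick any 8 of the 14.
Subtract selections that omit an entire group: no grad students → C(11,8) = 165; no postdocs → C(9,8) = 9; no professors → C(8,8) = 1.
Add back selections omitting two groups (i.e. drawn from a single group): C(3,8) + C(5,8) + C(6,8) = 0.
By inclusion–exclusion: 3003 − 175 + 0 = 2828.

2828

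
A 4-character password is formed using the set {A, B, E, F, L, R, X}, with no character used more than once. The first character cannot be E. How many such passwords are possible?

The first character has 7−1 = 6 choices (anything except E).
The remaining 3 characters are filled from the other 6 symbols without repetition: 6 × 5 × 4 = 120.
Total: 6 × 120 = 720.

720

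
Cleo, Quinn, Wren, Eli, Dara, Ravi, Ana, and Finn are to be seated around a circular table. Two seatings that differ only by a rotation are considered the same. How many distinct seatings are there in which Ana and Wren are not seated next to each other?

Without the restriction there are (7)! = 5040 seatings.
Those with Ana next to Wren: fuse the pair into one unit and seat 7 units around a circle — 2·(6)! = 1440.
Subtracting, 5040 − 1440 = 3600.

3600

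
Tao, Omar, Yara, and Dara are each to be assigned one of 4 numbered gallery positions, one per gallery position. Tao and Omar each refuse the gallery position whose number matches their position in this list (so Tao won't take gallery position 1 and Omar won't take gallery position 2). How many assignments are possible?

14

Let Aᵢ (for i ∈ {1, 2}) be the placements that put person i in their forbidden gallery position. Any j of these fix j positions, leaving (4−j)! ways to fill the rest, and there are C(2,j) ways to pick which j.
By inclusion–exclusion, the number of valid placements is Σ_{j=0}^{2} (−1)^j C(2,j)·(4−j)!.
Computing: 24 − 12 + 2 = 14.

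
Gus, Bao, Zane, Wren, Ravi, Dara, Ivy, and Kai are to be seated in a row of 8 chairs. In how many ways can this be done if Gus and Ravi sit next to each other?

10080

Glue Gus and Ravi into one block (2 internal orders), leaving 7 units to arrange in a row.
That gives 2 × 7! = 2 × 5040 = 10080.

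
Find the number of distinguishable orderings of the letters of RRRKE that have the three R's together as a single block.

6

Treat the 3 copies of R as a single block. The multiset to arrange is then {RRR, E, K}, 3 items in all.
All 3 items are distinct, so there are (3)! = 6 arrangements.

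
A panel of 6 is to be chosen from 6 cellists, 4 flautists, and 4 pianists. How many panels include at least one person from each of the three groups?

Unrestricted: C(14,6) = 3003 ways to pick any 6 of the 14.
Selections missing a whole group: no cellists → C(8,6) = 28; no flautists → C(10,6) = 210; no pianists → C(10,6) = 210.
Add back selections omitting two groups (i.e. drawn from a single group): C(6,6) + C(4,6) + C(4,6) = 1.
By inclusion–exclusion: 3003 − 448 + 1 = 2556.

2556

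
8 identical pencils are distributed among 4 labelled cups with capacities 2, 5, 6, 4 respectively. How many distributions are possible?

76

Ignoring the caps, the number of non-negative solutions to x_1+…+x_4 = 8 is C(11,3) = 165.
Subtract solutions that violate a single cap (substitute x_i' = x_i − (cap_i+1)): x_1 ≥ 3 gives C(8,3) = 56; x_2 ≥ 6 gives C(5,3) = 10; x_3 ≥ 7 gives C(4,3) = 4; x_4 ≥ 5 gives C(6,3) = 20. Together 90.
Add back pairs where two caps are both exceeded: 0 + 0 + 1 + 0 + 0 + 0 = 1.
By inclusion–exclusion the count is 165 − 90 + 1 = 76.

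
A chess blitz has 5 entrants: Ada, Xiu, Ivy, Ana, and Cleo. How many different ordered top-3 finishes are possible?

60

This is an ordered selection of 3 from 5: P(5,3).
That gives 5 × 4 × 3 = 60.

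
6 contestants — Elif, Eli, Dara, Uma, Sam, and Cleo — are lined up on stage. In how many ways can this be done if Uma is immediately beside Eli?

Glue Uma and Eli into one block (2 internal orders), leaving 5 units to arrange in a row.
So the count is 2·(5)! = 240.

240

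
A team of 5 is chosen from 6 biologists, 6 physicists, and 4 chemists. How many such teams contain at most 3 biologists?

Split by how many biologists are chosen (0 through 3).
Sum: C(6,0)·C(10,5) + C(6,1)·C(10,4) + C(6,2)·C(10,3) + C(6,3)·C(10,2) = 252 + 1260 + 1800 + 900 = 4212.

4212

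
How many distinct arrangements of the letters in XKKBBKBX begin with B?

210

Fix B in the first position and arrange the remaining 7 letters.
Those 7 letters have B appearing twice, K appearing 3 times, and X appearing twice, giving (7)!/(3!·2!·2!) = 210.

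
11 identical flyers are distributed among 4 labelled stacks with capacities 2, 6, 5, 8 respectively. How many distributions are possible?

112

By stars and bars, unrestricted non-negative solutions to x_1+…+x_4 = 11 number C(11+3,3) = 364.
Subtract solutions that violate a single cap (substitute x_i' = x_i − (cap_i+1)): x_1 ≥ 3 gives C(11,3) = 165; x_2 ≥ 7 gives C(7,3) = 35; x_3 ≥ 6 gives C(8,3) = 56; x_4 ≥ 9 gives C(5,3) = 10. Together 266.
Add back pairs where two caps are both exceeded: 4 + 10 + 0 + 0 + 0 + 0 = 14.
By inclusion–exclusion the count is 364 − 266 + 14 = 112.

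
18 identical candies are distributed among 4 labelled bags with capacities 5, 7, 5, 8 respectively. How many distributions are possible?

112

Ignoring the caps, the number of non-negative solutions to x_1+…+x_4 = 18 is C(21,3) = 1330.
Subtract solutions that violate a single cap (substitute x_i' = x_i − (cap_i+1)): x_1 ≥ 6 gives C(15,3) = 455; x_2 ≥ 8 gives C(13,3) = 286; x_3 ≥ 6 gives C(15,3) = 455; x_4 ≥ 9 gives C(12,3) = 220. Together 1416.
Add back pairs where two caps are both exceeded: 35 + 84 + 20 + 35 + 4 + 20 = 198.
By inclusion–exclusion the count is 1330 − 1416 + 198 = 112.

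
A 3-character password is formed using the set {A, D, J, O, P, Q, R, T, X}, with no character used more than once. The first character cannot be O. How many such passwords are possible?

The first character has 9−1 = 8 choices (anything except O).
The remaining 2 characters are filled from the other 8 symbols without repetition: 8 × 7 = 56.
Total: 8 × 56 = 448.

448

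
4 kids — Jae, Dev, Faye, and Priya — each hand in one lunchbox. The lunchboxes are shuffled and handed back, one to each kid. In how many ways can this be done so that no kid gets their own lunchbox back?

9

This is the derangement count D_4: permutations of 4 items with no fixed point.
By inclusion–exclusion this is Σ_{j=0}^{4} (−1)^j C(4,j)·(4−j)!.
Computing: 24 − 24 + 12 − 4 + 1 = 9.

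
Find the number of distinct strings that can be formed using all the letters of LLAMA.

30

The 5 letters of LLAMA have repeats: A appearing twice and L appearing twice.
The number of distinct arrangements is 5!/(2!·2!) = 120/4 = 30.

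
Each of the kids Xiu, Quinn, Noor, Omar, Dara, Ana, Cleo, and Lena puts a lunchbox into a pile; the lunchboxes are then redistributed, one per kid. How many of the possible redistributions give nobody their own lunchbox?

Count assignments avoiding every fixed point. For any j of the 8 kids fixed to their own lunchbox, the other 8−j can be arranged in (8−j)! ways.
By inclusion–exclusion this is Σ_{j=0}^{8} (−1)^j C(8,j)·(8−j)!.
Computing: 40320 − 40320 + 20160 − 6720 + 1680 − 336 + 56 − 8 + 1 = 14833.

14833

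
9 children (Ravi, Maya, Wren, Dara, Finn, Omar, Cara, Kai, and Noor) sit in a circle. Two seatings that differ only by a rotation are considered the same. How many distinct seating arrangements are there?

Around a circle, 9 distinct people have 9!/9 = (8)! = 40320 rotationally distinct seatings.

40320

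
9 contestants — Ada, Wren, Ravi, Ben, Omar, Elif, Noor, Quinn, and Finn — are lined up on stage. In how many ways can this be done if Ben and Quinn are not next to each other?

There are 9! = 362880 arrangements in all. If Ben and Quinn are adjacent, merging them into one block gives 2·(8)! = 80640 arrangements.
So 362880 − 80640 = 282240 arrangements keep them apart.

282240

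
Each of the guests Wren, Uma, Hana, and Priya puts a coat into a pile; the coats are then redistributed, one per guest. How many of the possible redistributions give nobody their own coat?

Let Aᵢ be the assignments in which guest i gets their own coat. We want the size of the complement of A₁∪…∪A_4.
By inclusion–exclusion this is Σ_{j=0}^{4} (−1)^j C(4,j)·(4−j)!.
Computing: 24 − 24 + 12 − 4 + 1 = 9.

9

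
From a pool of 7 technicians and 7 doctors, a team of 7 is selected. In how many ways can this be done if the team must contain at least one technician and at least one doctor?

Unrestricted: C(14,7) = 3432 ways to pick any 7 of the 14.
Subtract selections that omit an entire group: no technicians → C(7,7) = 1; no doctors → C(7,7) = 1.
Both groups omitted at once is impossible, so 3432 − 2 = 3430.

3430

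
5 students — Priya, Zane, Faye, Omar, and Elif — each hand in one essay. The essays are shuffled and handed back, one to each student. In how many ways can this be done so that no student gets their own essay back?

Let Aᵢ be the assignments in which student i gets their own essay. We want the size of the complement of A₁∪…∪A_5.
By inclusion–exclusion this is Σ_{j=0}^{5} (−1)^j C(5,j)·(5−j)!.
Computing: 120 − 120 + 60 − 20 + 5 − 1 = 44.

44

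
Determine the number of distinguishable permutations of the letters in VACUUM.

Letter multiplicities in VACUUM: A×1, C×1, M×1, U×2, V×1.
The number of distinct arrangements is 6!/(2!) = 720/2 = 360.

360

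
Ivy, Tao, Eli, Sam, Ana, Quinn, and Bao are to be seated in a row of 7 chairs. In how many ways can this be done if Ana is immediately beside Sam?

1440

Place the 5 others and the Ana-Sam pair as 6 objects in a line; the pair has 2 internal arrangements.
So the count is 2·(6)! = 1440.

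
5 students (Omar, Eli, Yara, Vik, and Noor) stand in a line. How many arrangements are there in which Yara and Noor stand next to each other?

Place the 3 others and the Yara-Noor pair as 4 objects in a line; the pair has 2 internal arrangements.
That gives 2 × 4! = 2 × 24 = 48.

48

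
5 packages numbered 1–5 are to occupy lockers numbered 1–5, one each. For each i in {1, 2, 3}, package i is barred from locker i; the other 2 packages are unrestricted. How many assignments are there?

Let Aᵢ (for i ∈ {1, 2, 3}) be the placements that put package i in its forbidden locker. Any j of these fix j positions, leaving (5−j)! ways to fill the rest, and there are C(3,j) ways to pick which j.
By inclusion–exclusion, the number of valid placements is Σ_{j=0}^{3} (−1)^j C(3,j)·(5−j)!.
Computing: 120 − 72 + 18 − 2 = 64.

64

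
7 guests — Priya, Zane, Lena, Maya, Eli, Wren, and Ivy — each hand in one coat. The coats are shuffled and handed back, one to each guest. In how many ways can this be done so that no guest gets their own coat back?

1854

Let Aᵢ be the assignments in which guest i gets their own coat. We want the size of the complement of A₁∪…∪A_7.
By inclusion–exclusion this is Σ_{j=0}^{7} (−1)^j C(7,j)·(7−j)!.
Computing: 5040 − 5040 + 2520 − 840 + 210 − 42 + 7 − 1 = 1854.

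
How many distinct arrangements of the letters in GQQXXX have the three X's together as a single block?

12

Treat the 3 copies of X as a single block. The multiset to arrange is then {XXX, G, Q, Q}, 4 items in all.
That gives (4)!/(2!) = 12 arrangements.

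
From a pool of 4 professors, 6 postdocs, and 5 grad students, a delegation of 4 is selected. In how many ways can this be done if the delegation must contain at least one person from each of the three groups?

Total 4-person selections from all 15: C(15,4) = 1365.
Subtract selections that omit an entire group: no professors → C(11,4) = 330; no postdocs → C(9,4) = 126; no grad students → C(10,4) = 210.
Add back selections omitting two groups (i.e. drawn from a single group): C(4,4) + C(6,4) + C(5,4) = 21.
By inclusion–exclusion: 1365 − 666 + 21 = 720.

720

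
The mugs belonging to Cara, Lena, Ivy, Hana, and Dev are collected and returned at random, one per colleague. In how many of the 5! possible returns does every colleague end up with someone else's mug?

44

Let Aᵢ be the assignments in which colleague i gets their own mug. We want the size of the complement of A₁∪…∪A_5.
By inclusion–exclusion this is Σ_{j=0}^{5} (−1)^j C(5,j)·(5−j)!.
Computing: 120 − 120 + 60 − 20 + 5 − 1 = 44.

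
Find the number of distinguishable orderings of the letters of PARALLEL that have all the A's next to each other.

Treat the 2 copies of A as a single block. The multiset to arrange is then {AA, E, L, L, L, P, R}, 7 items in all.
That gives (7)!/(3!) = 840 arrangements.

840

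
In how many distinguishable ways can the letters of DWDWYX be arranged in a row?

180

The 6 letters of DWDWYX have repeats: D appearing twice and W appearing twice.
The number of distinct arrangements is 6!/(2!·2!) = 720/4 = 180.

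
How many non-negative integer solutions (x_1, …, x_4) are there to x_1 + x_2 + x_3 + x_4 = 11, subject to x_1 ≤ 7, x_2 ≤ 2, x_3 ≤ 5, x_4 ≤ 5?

88

Without the upper bounds there are C(14,3) = 364 ways to split 11 among 4 variables.
Subtract solutions that violate a single cap (substitute x_i' = x_i − (cap_i+1)): x_1 ≥ 8 gives C(6,3) = 20; x_2 ≥ 3 gives C(11,3) = 165; x_3 ≥ 6 gives C(8,3) = 56; x_4 ≥ 6 gives C(8,3) = 56. Together 297.
Add back pairs where two caps are both exceeded: 1 + 0 + 0 + 10 + 10 + 0 = 21.
By inclusion–exclusion the count is 364 − 297 + 21 = 88.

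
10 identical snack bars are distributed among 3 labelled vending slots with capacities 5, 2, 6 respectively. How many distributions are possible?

By stars and bars, unrestricted non-negative solutions to x_1+…+x_3 = 10 number C(10+2,2) = 66.
Subtract solutions that violate a single cap (substitute x_i' = x_i − (cap_i+1)): x_1 ≥ 6 gives C(6,2) = 15; x_2 ≥ 3 gives C(9,2) = 36; x_3 ≥ 7 gives C(5,2) = 10. Together 61.
Add back pairs where two caps are both exceeded: 3 + 0 + 1 = 4.
By inclusion–exclusion the count is 66 − 61 + 4 = 9.

9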